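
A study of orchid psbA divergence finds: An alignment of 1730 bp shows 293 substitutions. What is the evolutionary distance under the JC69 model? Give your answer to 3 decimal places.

0.192

p = 293/1730 ≈ 0.169364.
d = −(3/4) ln(1 − 4p/3) = −0.75 ln(1 − 0.225819) = −0.75 ln(0.774181)
  = −0.75 × (-0.255950) = 0.191963 substitutions/site.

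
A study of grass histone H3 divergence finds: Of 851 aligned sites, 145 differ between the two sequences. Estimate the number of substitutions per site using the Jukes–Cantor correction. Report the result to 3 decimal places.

p = 145/851 ≈ 0.170388.
d = −(3/4) ln(1 − 4p/3) = −0.75 ln(1 − 0.227184) = −0.75 ln(0.772816)
  = −0.75 × (-0.257714) = 0.193286 substitutions/site.

0.193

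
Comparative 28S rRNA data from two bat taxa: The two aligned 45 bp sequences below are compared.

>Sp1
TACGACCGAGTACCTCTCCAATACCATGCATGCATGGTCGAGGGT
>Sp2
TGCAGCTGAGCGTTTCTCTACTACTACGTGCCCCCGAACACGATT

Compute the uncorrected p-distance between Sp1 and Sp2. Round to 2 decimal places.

0.53

The sequences differ at 24 of 45 positions.
p = 24/45 = 0.533333… ≈ 0.53 (to 2 d.p.).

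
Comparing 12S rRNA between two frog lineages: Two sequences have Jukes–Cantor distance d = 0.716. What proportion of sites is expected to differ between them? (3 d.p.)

0.461

p = (3/4)(1 − e^(−4d/3)) = 0.75 × (1 − e^(-0.954667)) = 0.75 × (1 − 0.384940) = 0.461295.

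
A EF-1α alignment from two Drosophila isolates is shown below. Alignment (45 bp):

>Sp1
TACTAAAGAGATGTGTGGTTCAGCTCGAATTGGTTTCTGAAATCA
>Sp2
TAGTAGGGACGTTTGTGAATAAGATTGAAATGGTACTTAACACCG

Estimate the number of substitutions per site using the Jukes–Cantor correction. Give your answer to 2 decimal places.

0.62

The sequences differ at 19 of 45 sites, so p = 19/45 ≈ 0.422222.
d = −(3/4) ln(1 − 4p/3) = −0.75 ln(1 − 0.562963) = −0.75 ln(0.437037)
  = −0.75 × (-0.827737) = 0.620803 substitutions/site.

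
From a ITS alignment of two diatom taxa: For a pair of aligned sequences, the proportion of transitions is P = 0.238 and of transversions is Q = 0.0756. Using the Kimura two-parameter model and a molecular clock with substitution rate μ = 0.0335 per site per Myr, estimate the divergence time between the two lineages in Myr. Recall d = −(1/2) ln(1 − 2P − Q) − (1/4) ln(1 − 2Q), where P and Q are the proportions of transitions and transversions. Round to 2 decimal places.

Under the Kimura two-parameter model, d = −½ ln(1 − 2P − Q) − ¼ ln(1 − 2Q).
1 − 2P − Q = 0.4484, giving −½ ln(0.4484) = 0.401035.
1 − 2Q = 0.8488, giving −¼ ln(0.8488) = 0.040983.
d = 0.401035 + 0.040983 = 0.442018.
Under a molecular clock d = 2μt, so t = d/(2μ) = 0.442018 / (2 × 0.0335) = 6.60 Myr.

6.60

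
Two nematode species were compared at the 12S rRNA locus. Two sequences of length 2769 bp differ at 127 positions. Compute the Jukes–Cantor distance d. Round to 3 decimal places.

p = 127/2769 ≈ 0.045865.
d = −(3/4) ln(1 − 4p/3) = −0.75 ln(1 − 0.061153) = −0.75 ln(0.938847)
  = −0.75 × (-0.063103) = 0.047327 substitutions/site.

0.047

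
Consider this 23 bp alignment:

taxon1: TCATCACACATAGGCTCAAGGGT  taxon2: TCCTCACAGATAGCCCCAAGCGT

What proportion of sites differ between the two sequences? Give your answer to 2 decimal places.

0.22

The sequences differ at 5 of 23 positions (sites 3, 9, 14, 16, 21).
p = 5/23 = 0.217391… ≈ 0.22 (to 2 d.p.).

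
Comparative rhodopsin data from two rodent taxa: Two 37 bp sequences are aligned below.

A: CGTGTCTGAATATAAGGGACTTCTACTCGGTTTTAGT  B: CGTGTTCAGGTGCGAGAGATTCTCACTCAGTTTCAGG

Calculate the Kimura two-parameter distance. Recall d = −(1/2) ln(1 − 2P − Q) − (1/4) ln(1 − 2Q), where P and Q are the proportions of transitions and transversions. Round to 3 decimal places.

0.923

Of 37 sites, 15 differences are transitions and 1 are transversions, so P = 15/37 ≈ 0.405405 and Q = 1/37 ≈ 0.027027.
Under the Kimura two-parameter model, d = −½ ln(1 − 2P − Q) − ¼ ln(1 − 2Q).
1 − 2P − Q = 0.162163, giving −½ ln(0.162163) = 0.909577.
1 − 2Q = 0.945946, giving −¼ ln(0.945946) = 0.013892.
d = 0.909577 + 0.013892 = 0.923469.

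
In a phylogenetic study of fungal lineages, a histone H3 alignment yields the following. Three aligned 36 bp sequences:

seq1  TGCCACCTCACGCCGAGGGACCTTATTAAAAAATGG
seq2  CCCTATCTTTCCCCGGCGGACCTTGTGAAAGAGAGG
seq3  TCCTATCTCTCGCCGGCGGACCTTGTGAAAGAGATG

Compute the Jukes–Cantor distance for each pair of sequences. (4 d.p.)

seq1–seq2: 14/36 sites differ → p ≈ 0.388889, d = −0.75 ln(1 − 0.518519) = 0.548166 ≈ 0.5482.
seq1–seq3: 12/36 sites differ → p ≈ 0.333333, d = −0.75 ln(1 − 0.444444) = 0.440839 ≈ 0.4408.
seq2–seq3: 4/36 sites differ → p ≈ 0.111111, d = −0.75 ln(1 − 0.148148) = 0.120257 ≈ 0.1203.

d(seq1,seq2) = 0.5482, d(seq1,seq3) = 0.4408, d(seq2,seq3) = 0.1203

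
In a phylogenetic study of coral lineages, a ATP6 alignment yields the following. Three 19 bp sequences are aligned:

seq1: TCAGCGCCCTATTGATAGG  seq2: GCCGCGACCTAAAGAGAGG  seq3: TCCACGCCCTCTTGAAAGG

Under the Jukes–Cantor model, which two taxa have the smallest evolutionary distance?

seq1 and seq3

seq1–seq2: 6/19 differ, p = 0.316, d = 0.410.
seq1–seq3: 4/19 differ, p = 0.211, d = 0.247.
seq2–seq3: 7/19 differ, p = 0.368, d = 0.507.
The smallest distance is between seq1 and seq3.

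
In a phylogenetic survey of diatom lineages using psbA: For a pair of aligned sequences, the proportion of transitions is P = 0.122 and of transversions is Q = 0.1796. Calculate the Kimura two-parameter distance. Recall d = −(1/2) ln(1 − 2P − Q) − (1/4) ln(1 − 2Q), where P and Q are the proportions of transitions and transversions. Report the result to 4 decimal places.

Under the Kimura two-parameter model, d = −½ ln(1 − 2P − Q) − ¼ ln(1 − 2Q).
1 − 2P − Q = 0.5764, giving −½ ln(0.5764) = 0.275477.
1 − 2Q = 0.6408, giving −¼ ln(0.6408) = 0.111259.
d = 0.275477 + 0.111259 = 0.386736.

0.3867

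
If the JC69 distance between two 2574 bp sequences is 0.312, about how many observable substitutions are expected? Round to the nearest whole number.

Invert JC69: p = (3/4)(1 − e^(−4d/3)) = 0.75 × (1 − e^(-0.416)) = 0.75 × (1 − 0.659680) = 0.255240.
Expected differing sites = pL ≈ 0.255240 × 2574 = 656.98776 ≈ 657.

657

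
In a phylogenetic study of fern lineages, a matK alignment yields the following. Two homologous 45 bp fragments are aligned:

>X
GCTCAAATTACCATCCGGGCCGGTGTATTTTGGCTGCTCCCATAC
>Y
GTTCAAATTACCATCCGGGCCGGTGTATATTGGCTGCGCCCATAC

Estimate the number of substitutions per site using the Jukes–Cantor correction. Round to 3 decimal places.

0.070

The sequences differ at 3 of 45 sites (2, 29, 38), so p = 3/45 ≈ 0.066667.
d = −(3/4) ln(1 − 4p/3) = −0.75 ln(1 − 0.088889) = −0.75 ln(0.911111)
  = −0.75 × (-0.093091) = 0.069818 substitutions/site.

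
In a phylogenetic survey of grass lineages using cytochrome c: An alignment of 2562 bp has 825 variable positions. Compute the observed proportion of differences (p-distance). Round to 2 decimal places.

0.32

p = 825/2562 = 0.322014… ≈ 0.32 (to 2 d.p.).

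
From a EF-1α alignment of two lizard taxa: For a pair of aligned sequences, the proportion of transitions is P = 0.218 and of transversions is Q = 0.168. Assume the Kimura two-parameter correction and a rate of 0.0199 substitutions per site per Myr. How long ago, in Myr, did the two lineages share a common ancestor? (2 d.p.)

14.21

Under the Kimura two-parameter model, d = −½ ln(1 − 2P − Q) − ¼ ln(1 − 2Q).
1 − 2P − Q = 0.396, giving −½ ln(0.396) = 0.463171.
1 − 2Q = 0.664, giving −¼ ln(0.664) = 0.102368.
d = 0.463171 + 0.102368 = 0.565539.
Under a molecular clock d = 2μt, so t = d/(2μ) = 0.565539 / (2 × 0.0199) = 14.21 Myr.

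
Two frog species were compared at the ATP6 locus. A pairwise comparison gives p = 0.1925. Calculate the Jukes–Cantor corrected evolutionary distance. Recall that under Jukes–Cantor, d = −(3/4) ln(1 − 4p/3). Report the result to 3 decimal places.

0.222

d = −(3/4) ln(1 − 4p/3) = −0.75 ln(1 − 0.256667) = −0.75 ln(0.743333)
  = −0.75 × (-0.296611) = 0.222458 substitutions/site.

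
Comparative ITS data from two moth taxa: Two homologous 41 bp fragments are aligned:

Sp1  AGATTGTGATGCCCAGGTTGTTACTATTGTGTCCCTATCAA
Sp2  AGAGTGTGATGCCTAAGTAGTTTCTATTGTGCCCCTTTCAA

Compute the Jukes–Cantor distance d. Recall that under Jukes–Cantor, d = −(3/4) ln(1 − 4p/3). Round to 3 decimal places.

The sequences differ at 7 of 41 sites (4, 14, 16, 19, 23, 32, 37), so p = 7/41 ≈ 0.170732.
d = −(3/4) ln(1 − 4p/3) = −0.75 ln(1 − 0.227643) = −0.75 ln(0.772357)
  = −0.75 × (-0.258308) = 0.193731 substitutions/site.

0.194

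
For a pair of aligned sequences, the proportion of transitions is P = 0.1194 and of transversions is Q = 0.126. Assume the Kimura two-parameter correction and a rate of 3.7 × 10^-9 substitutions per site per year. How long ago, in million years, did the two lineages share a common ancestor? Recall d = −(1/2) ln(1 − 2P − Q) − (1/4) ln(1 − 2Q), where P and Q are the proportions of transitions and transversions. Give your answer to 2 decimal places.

Under the Kimura two-parameter model, d = −½ ln(1 − 2P − Q) − ¼ ln(1 − 2Q).
1 − 2P − Q = 0.6352, giving −½ ln(0.6352) = 0.226908.
1 − 2Q = 0.748, giving −¼ ln(0.748) = 0.072588.
d = 0.226908 + 0.072588 = 0.299496.
Under a molecular clock d = 2μt, so t = d/(2μ) = 0.299496 / (2 × 3.7 × 10^-9) = 40.47 million years.

40.47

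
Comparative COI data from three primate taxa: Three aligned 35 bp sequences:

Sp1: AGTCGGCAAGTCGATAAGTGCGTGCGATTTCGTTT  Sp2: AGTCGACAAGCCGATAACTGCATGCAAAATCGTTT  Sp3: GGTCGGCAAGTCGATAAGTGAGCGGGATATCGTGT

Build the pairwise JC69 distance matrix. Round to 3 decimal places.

Sp1–Sp2: 7/35 sites differ → p = 0.2, d = −0.75 ln(1 − 0.266667) = 0.232617 ≈ 0.233.
Sp1–Sp3: 6/35 sites differ → p ≈ 0.171429, d = −0.75 ln(1 − 0.228572) = 0.194634 ≈ 0.195.
Sp2–Sp3: 11/35 sites differ → p ≈ 0.314286, d = −0.75 ln(1 − 0.419048) = 0.407315 ≈ 0.407.

d(Sp1,Sp2) = 0.233, d(Sp1,Sp3) = 0.195, d(Sp2,Sp3) = 0.407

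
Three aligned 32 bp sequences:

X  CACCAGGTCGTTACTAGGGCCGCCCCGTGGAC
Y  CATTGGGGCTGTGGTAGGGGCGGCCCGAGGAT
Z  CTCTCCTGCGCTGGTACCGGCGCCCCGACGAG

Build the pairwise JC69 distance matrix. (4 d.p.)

d(X,Y) = 0.5199, d(X,Z) = 0.7356, d(Y,Z) = 0.5199

X–Y: 12/32 sites differ → p = 0.375, d = −0.75 ln(1 − 0.5) = 0.519860 ≈ 0.5199.
X–Z: 15/32 sites differ → p = 0.46875, d = −0.75 ln(1 − 0.625) = 0.735622 ≈ 0.7356.
Y–Z: 12/32 sites differ → p = 0.375, d = −0.75 ln(1 − 0.5) = 0.519860 ≈ 0.5199.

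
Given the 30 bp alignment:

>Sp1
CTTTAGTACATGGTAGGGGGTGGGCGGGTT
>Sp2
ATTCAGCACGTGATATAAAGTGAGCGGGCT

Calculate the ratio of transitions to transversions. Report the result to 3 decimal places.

Transitions are A↔G and C↔T; transversions are all other mismatches.
Transitions: 9. Transversions: 2.
R = 9/2 = 4.500.

4.500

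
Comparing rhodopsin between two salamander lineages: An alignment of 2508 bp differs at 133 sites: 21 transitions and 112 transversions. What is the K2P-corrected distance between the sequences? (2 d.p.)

P = 21/2508 ≈ 0.008373 and Q = 112/2508 ≈ 0.044657.
Under the Kimura two-parameter model, d = −½ ln(1 − 2P − Q) − ¼ ln(1 − 2Q).
1 − 2P − Q = 0.938597, giving −½ ln(0.938597) = 0.031685.
1 − 2Q = 0.910686, giving −¼ ln(0.910686) = 0.023389.
d = 0.031685 + 0.023389 = 0.055074.

0.06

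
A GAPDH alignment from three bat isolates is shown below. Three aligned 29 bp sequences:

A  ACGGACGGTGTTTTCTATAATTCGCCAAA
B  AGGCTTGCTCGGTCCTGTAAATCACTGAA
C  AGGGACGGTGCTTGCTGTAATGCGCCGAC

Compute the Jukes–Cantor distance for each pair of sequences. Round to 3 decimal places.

d(A,B) = 0.774, d(A,C) = 0.291, d(B,C) = 0.683

A–B: 14/29 sites differ → p ≈ 0.482759, d = −0.75 ln(1 − 0.643679) = 0.773942 ≈ 0.774.
A–C: 7/29 sites differ → p ≈ 0.241379, d = −0.75 ln(1 − 0.321839) = 0.291278 ≈ 0.291.
B–C: 13/29 sites differ → p ≈ 0.448276, d = −0.75 ln(1 − 0.597701) = 0.682920 ≈ 0.683.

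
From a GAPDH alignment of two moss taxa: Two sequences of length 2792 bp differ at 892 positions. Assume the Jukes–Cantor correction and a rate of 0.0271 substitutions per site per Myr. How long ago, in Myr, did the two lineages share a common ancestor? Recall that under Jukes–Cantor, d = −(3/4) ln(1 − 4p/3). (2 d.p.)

p = 892/2792 ≈ 0.319484.
d = −(3/4) ln(1 − 4p/3) = −0.75 ln(1 − 0.425979) = −0.75 ln(0.574021)
  = −0.75 × (-0.555089) = 0.416317 substitutions/site.
Under a molecular clock d = 2μt, so t = d/(2μ) = 0.416317 / (2 × 0.0271) = 7.68 Myr.

7.68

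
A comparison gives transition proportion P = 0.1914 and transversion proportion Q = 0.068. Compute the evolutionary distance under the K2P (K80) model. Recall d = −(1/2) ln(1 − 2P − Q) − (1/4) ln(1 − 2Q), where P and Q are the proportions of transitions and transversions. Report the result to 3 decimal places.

Under the Kimura two-parameter model, d = −½ ln(1 − 2P − Q) − ¼ ln(1 − 2Q).
1 − 2P − Q = 0.5492, giving −½ ln(0.5492) = 0.299646.
1 − 2Q = 0.864, giving −¼ ln(0.864) = 0.036546.
d = 0.299646 + 0.036546 = 0.336192.

0.336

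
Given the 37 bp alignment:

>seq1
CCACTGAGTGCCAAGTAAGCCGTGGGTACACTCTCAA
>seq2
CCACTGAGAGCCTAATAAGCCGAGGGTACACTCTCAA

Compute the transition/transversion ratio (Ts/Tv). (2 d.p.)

0.33

Transitions are A↔G and C↔T; transversions are all other mismatches.
Transitions: 1. Transversions: 3.
R = 1/3 = 0.333333… ≈ 0.33 (to 2 d.p.).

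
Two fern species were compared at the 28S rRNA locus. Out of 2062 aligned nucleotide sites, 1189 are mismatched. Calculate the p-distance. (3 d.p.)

p = 1189/2062 = 0.576624… ≈ 0.577 (to 3 d.p.).

0.577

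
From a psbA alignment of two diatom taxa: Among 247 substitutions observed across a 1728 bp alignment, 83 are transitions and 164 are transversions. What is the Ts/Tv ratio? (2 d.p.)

R = 83/164 = 0.506097… ≈ 0.51 (to 2 d.p.).

0.51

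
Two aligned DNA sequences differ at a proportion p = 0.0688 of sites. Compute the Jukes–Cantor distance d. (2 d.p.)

0.07

d = −(3/4) ln(1 − 4p/3) = −0.75 ln(1 − 0.091733) = −0.75 ln(0.908267)
  = −0.75 × (-0.096217) = 0.072163 substitutions/site.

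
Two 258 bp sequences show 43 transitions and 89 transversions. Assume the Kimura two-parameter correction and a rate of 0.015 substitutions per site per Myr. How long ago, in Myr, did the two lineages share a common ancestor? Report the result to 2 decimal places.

28.66

P = 43/258 ≈ 0.166667 and Q = 89/258 ≈ 0.344961.
Under the Kimura two-parameter model, d = −½ ln(1 − 2P − Q) − ¼ ln(1 − 2Q).
1 − 2P − Q = 0.321705, giving −½ ln(0.321705) = 0.567060.
1 − 2Q = 0.310078, giving −¼ ln(0.310078) = 0.292733.
d = 0.567060 + 0.292733 = 0.859793.
Under a molecular clock d = 2μt, so t = d/(2μ) = 0.859793 / (2 × 0.015) = 28.66 Myr.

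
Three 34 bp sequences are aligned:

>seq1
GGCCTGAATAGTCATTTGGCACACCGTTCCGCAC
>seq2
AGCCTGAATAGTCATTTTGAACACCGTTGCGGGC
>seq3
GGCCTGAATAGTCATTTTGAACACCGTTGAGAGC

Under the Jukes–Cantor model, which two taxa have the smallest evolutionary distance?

seq1–seq2: 6/34 differ, p = 0.176, d = 0.201.
seq1–seq3: 6/34 differ, p = 0.176, d = 0.201.
seq2–seq3: 3/34 differ, p = 0.088, d = 0.094.
The smallest distance is between seq2 and seq3.

seq2 and seq3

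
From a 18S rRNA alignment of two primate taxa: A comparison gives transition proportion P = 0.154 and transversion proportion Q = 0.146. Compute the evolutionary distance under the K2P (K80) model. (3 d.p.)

0.389

Under the Kimura two-parameter model, d = −½ ln(1 − 2P − Q) − ¼ ln(1 − 2Q).
1 − 2P − Q = 0.546, giving −½ ln(0.546) = 0.302568.
1 − 2Q = 0.708, giving −¼ ln(0.708) = 0.086328.
d = 0.302568 + 0.086328 = 0.388896.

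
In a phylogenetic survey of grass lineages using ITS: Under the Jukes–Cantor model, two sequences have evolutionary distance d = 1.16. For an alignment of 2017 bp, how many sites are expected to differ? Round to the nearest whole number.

1191

Invert JC69: p = (3/4)(1 − e^(−4d/3)) = 0.75 × (1 − e^(-1.546667)) = 0.75 × (1 − 0.212957) = 0.590282.
Expected differing sites = pL ≈ 0.590282 × 2017 = 1190.598794 ≈ 1191.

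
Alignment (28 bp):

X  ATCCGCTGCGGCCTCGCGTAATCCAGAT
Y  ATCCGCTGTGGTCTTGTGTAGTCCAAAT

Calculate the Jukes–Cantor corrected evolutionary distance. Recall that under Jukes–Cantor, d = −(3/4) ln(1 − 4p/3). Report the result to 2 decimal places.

The sequences differ at 6 of 28 sites (9, 12, 15, 17, 21, 26), so p = 6/28 ≈ 0.214286.
d = −(3/4) ln(1 − 4p/3) = −0.75 ln(1 − 0.285715) = −0.75 ln(0.714285)
  = −0.75 × (-0.336473) = 0.252355 substitutions/site.

0.25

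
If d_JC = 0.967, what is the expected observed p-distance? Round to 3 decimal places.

0.543

p = (3/4)(1 − e^(−4d/3)) = 0.75 × (1 − e^(-1.289333)) = 0.75 × (1 − 0.275454) = 0.543410.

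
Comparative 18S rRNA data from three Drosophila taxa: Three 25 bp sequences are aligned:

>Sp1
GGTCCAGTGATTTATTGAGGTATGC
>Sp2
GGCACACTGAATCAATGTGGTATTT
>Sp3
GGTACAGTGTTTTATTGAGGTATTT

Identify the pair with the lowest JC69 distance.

Sp1 and Sp3

Sp1–Sp2: 9/25 differ, p = 0.360, d = 0.490.
Sp1–Sp3: 4/25 differ, p = 0.160, d = 0.180.
Sp2–Sp3: 7/25 differ, p = 0.280, d = 0.351.
The smallest distance is between Sp1 and Sp3.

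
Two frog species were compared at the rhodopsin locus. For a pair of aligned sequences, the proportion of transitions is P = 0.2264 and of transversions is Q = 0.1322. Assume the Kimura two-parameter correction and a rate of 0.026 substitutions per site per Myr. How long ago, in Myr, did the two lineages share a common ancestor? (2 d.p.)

9.93

Under the Kimura two-parameter model, d = −½ ln(1 − 2P − Q) − ¼ ln(1 − 2Q).
1 − 2P − Q = 0.415, giving −½ ln(0.415) = 0.439738.
1 − 2Q = 0.7356, giving −¼ ln(0.7356) = 0.076767.
d = 0.439738 + 0.076767 = 0.516505.
Under a molecular clock d = 2μt, so t = d/(2μ) = 0.516505 / (2 × 0.026) = 9.93 Myr.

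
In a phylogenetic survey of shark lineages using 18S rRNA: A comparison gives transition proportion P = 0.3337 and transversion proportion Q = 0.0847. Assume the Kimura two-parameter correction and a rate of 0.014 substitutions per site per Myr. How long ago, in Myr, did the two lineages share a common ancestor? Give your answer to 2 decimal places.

Under the Kimura two-parameter model, d = −½ ln(1 − 2P − Q) − ¼ ln(1 − 2Q).
1 − 2P − Q = 0.2479, giving −½ ln(0.2479) = 0.697365.
1 − 2Q = 0.8306, giving −¼ ln(0.8306) = 0.046402.
d = 0.697365 + 0.046402 = 0.743767.
Under a molecular clock d = 2μt, so t = d/(2μ) = 0.743767 / (2 × 0.014) = 26.56 Myr.

26.56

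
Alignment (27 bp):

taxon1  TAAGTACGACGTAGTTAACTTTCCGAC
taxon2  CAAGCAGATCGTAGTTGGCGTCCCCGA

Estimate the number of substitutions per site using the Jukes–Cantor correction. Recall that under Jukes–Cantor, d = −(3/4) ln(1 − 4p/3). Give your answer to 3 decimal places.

The sequences differ at 12 of 27 sites, so p = 12/27 ≈ 0.444444.
d = −(3/4) ln(1 − 4p/3) = −0.75 ln(1 − 0.592592) = −0.75 ln(0.407408)
  = −0.75 × (-0.897940) = 0.673455 substitutions/site.

0.673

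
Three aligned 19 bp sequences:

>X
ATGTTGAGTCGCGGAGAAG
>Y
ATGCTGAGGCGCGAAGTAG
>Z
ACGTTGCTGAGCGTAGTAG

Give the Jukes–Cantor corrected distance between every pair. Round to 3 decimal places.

d(X,Y) = 0.247, d(X,Z) = 0.507, d(Y,Z) = 0.410

X–Y: 4/19 sites differ → p ≈ 0.210526, d = −0.75 ln(1 − 0.280701) = 0.247109 ≈ 0.247.
X–Z: 7/19 sites differ → p ≈ 0.368421, d = −0.75 ln(1 − 0.491228) = 0.506816 ≈ 0.507.
Y–Z: 6/19 sites differ → p ≈ 0.315789, d = −0.75 ln(1 − 0.421052) = 0.409907 ≈ 0.410.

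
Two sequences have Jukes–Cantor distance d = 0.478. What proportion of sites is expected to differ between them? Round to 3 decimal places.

0.353

p = (3/4)(1 − e^(−4d/3)) = 0.75 × (1 − e^(-0.637333)) = 0.75 × (1 − 0.528701) = 0.353474.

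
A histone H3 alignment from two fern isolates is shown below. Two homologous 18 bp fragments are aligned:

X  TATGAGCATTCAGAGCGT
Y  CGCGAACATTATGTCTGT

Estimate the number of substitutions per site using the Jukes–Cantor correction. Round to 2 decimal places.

The sequences differ at 9 of 18 sites (1, 2, 3, 6, 11, 12, 14, 15, 16), so p = 9/18 = 0.5.
d = −(3/4) ln(1 − 4p/3) = −0.75 ln(1 − 0.666667) = −0.75 ln(0.333333)
  = −0.75 × (-1.098613) = 0.823960 substitutions/site.

0.82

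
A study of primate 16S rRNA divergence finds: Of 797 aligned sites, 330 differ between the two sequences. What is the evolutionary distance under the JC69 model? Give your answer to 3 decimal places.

0.602

p = 330/797 ≈ 0.414053.
d = −(3/4) ln(1 − 4p/3) = −0.75 ln(1 − 0.552071) = −0.75 ln(0.447929)
  = −0.75 × (-0.803121) = 0.602341 substitutions/site.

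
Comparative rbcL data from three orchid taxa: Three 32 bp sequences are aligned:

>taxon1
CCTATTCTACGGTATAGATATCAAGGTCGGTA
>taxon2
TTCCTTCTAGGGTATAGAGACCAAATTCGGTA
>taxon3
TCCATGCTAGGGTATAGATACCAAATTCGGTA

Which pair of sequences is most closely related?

taxon1–taxon2: 9/32 differ, p = 0.281, d = 0.353.
taxon1–taxon3: 7/32 differ, p = 0.219, d = 0.259.
taxon2–taxon3: 4/32 differ, p = 0.125, d = 0.137.
The smallest distance is between taxon2 and taxon3.

taxon2 and taxon3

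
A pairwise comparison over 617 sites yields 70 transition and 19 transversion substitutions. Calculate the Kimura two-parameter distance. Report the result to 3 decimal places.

0.165

P = 70/617 ≈ 0.113452 and Q = 19/617 ≈ 0.030794.
Under the Kimura two-parameter model, d = −½ ln(1 − 2P − Q) − ¼ ln(1 − 2Q).
1 − 2P − Q = 0.742302, giving −½ ln(0.742302) = 0.149000.
1 − 2Q = 0.938412, giving −¼ ln(0.938412) = 0.015892.
d = 0.149000 + 0.015892 = 0.164892.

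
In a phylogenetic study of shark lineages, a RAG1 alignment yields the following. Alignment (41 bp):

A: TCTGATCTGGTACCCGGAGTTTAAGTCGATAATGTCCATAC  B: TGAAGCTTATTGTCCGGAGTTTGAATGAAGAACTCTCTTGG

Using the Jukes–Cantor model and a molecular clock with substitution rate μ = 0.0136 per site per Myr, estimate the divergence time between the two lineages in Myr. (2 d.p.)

The sequences differ at 22 of 41 sites, so p = 22/41 ≈ 0.536585.
d = −(3/4) ln(1 − 4p/3) = −0.75 ln(1 − 0.715447) = −0.75 ln(0.284553)
  = −0.75 × (-1.256836) = 0.942627 substitutions/site.
Under a molecular clock d = 2μt, so t = d/(2μ) = 0.942627 / (2 × 0.0136) = 34.66 Myr.

34.66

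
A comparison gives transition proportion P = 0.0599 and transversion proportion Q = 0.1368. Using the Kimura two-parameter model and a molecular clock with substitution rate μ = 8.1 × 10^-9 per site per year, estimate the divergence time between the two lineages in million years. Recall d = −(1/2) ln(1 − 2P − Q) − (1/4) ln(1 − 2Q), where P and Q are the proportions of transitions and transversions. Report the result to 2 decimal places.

14.08

Under the Kimura two-parameter model, d = −½ ln(1 − 2P − Q) − ¼ ln(1 − 2Q).
1 − 2P − Q = 0.7434, giving −½ ln(0.7434) = 0.148261.
1 − 2Q = 0.7264, giving −¼ ln(0.7264) = 0.079914.
d = 0.148261 + 0.079914 = 0.228175.
Under a molecular clock d = 2μt, so t = d/(2μ) = 0.228175 / (2 × 8.1 × 10^-9) = 14.08 million years.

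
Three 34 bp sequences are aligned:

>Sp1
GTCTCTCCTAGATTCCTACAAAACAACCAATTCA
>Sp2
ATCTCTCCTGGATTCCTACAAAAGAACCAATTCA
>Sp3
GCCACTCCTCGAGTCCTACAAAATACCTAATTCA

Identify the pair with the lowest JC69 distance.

Sp1–Sp2: 3/34 differ, p = 0.088, d = 0.094.
Sp1–Sp3: 7/34 differ, p = 0.206, d = 0.241.
Sp2–Sp3: 8/34 differ, p = 0.235, d = 0.282.
The smallest distance is between Sp1 and Sp2.

Sp1 and Sp2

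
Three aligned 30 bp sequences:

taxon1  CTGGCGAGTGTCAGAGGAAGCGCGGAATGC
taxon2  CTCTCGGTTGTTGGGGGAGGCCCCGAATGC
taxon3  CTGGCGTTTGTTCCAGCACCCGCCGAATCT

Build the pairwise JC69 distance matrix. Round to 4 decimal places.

taxon1–taxon2: 10/30 sites differ → p ≈ 0.333333, d = −0.75 ln(1 − 0.444444) = 0.440839 ≈ 0.4408.
taxon1–taxon3: 11/30 sites differ → p ≈ 0.366667, d = −0.75 ln(1 − 0.488889) = 0.503376 ≈ 0.5034.
taxon2–taxon3: 12/30 sites differ → p = 0.4, d = −0.75 ln(1 − 0.533333) = 0.571605 ≈ 0.5716.

d(taxon1,taxon2) = 0.4408, d(taxon1,taxon3) = 0.5034, d(taxon2,taxon3) = 0.5716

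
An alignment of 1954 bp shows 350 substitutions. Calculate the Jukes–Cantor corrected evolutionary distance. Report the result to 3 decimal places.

p = 350/1954 ≈ 0.17912.
d = −(3/4) ln(1 − 4p/3) = −0.75 ln(1 − 0.238827) = −0.75 ln(0.761173)
  = −0.75 × (-0.272895) = 0.204671 substitutions/site.

0.205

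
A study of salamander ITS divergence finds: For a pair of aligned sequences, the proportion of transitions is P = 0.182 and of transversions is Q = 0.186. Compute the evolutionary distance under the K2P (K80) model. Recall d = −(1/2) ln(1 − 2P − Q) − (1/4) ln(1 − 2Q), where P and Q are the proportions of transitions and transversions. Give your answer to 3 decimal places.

Under the Kimura two-parameter model, d = −½ ln(1 − 2P − Q) − ¼ ln(1 − 2Q).
1 − 2P − Q = 0.45, giving −½ ln(0.45) = 0.399254.
1 − 2Q = 0.628, giving −¼ ln(0.628) = 0.116304.
d = 0.399254 + 0.116304 = 0.515558.

0.516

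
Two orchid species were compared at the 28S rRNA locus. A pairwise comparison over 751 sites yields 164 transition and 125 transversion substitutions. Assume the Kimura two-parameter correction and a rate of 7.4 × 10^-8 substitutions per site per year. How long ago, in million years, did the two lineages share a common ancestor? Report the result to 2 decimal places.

P = 164/751 ≈ 0.218375 and Q = 125/751 ≈ 0.166445.
Under the Kimura two-parameter model, d = −½ ln(1 − 2P − Q) − ¼ ln(1 − 2Q).
1 − 2P − Q = 0.396805, giving −½ ln(0.396805) = 0.462155.
1 − 2Q = 0.66711, giving −¼ ln(0.66711) = 0.101200.
d = 0.462155 + 0.101200 = 0.563355.
Under a molecular clock d = 2μt, so t = d/(2μ) = 0.563355 / (2 × 7.4 × 10^-8) = 3.81 million years.

3.81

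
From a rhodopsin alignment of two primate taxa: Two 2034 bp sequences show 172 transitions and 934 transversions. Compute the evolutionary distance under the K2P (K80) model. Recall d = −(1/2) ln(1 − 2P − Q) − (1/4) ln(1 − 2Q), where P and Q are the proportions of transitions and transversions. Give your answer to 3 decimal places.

1.121

P = 172/2034 ≈ 0.084562 and Q = 934/2034 ≈ 0.459194.
Under the Kimura two-parameter model, d = −½ ln(1 − 2P − Q) − ¼ ln(1 − 2Q).
1 − 2P − Q = 0.371682, giving −½ ln(0.371682) = 0.494858.
1 − 2Q = 0.081612, giving −¼ ln(0.081612) = 0.626445.
d = 0.494858 + 0.626445 = 1.121303.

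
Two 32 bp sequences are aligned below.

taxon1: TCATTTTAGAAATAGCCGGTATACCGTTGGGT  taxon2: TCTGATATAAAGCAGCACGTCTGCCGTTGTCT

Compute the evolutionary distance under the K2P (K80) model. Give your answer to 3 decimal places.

0.659

Of 32 sites, 4 differences are transitions and 10 are transversions, so P = 4/32 = 0.125 and Q = 10/32 = 0.3125.
Under the Kimura two-parameter model, d = −½ ln(1 − 2P − Q) − ¼ ln(1 − 2Q).
1 − 2P − Q = 0.4375, giving −½ ln(0.4375) = 0.413339.
1 − 2Q = 0.375, giving −¼ ln(0.375) = 0.245207.
d = 0.413339 + 0.245207 = 0.658546.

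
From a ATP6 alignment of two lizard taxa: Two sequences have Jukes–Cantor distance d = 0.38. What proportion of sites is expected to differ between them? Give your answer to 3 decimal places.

p = (3/4)(1 − e^(−4d/3)) = 0.75 × (1 − e^(-0.506667)) = 0.75 × (1 − 0.602500) = 0.298125.

0.298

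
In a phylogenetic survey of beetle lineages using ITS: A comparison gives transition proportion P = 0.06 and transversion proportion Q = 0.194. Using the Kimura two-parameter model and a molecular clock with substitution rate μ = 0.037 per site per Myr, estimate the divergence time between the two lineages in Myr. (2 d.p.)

Under the Kimura two-parameter model, d = −½ ln(1 − 2P − Q) − ¼ ln(1 − 2Q).
1 − 2P − Q = 0.686, giving −½ ln(0.686) = 0.188439.
1 − 2Q = 0.612, giving −¼ ln(0.612) = 0.122756.
d = 0.188439 + 0.122756 = 0.311195.
Under a molecular clock d = 2μt, so t = d/(2μ) = 0.311195 / (2 × 0.037) = 4.21 Myr.

4.21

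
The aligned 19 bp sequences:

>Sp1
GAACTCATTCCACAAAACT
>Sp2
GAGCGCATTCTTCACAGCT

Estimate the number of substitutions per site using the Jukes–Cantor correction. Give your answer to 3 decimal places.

0.410

The sequences differ at 6 of 19 sites (3, 5, 11, 12, 15, 17), so p = 6/19 ≈ 0.315789.
d = −(3/4) ln(1 − 4p/3) = −0.75 ln(1 − 0.421052) = −0.75 ln(0.578948)
  = −0.75 × (-0.546543) = 0.409907 substitutions/site.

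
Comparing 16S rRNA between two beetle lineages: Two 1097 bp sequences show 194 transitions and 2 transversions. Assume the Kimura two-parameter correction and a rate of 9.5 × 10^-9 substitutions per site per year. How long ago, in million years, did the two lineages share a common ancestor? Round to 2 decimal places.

11.61

P = 194/1097 ≈ 0.176846 and Q = 2/1097 ≈ 0.001823.
Under the Kimura two-parameter model, d = −½ ln(1 − 2P − Q) − ¼ ln(1 − 2Q).
1 − 2P − Q = 0.644485, giving −½ ln(0.644485) = 0.219652.
1 − 2Q = 0.996354, giving −¼ ln(0.996354) = 0.000913.
d = 0.219652 + 0.000913 = 0.220565.
Under a molecular clock d = 2μt, so t = d/(2μ) = 0.220565 / (2 × 9.5 × 10^-9) = 11.61 million years.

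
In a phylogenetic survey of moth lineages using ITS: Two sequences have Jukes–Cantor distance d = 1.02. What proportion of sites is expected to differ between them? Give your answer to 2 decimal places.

p = (3/4)(1 − e^(−4d/3)) = 0.75 × (1 − e^(-1.36)) = 0.75 × (1 − 0.256661) = 0.557504.

0.56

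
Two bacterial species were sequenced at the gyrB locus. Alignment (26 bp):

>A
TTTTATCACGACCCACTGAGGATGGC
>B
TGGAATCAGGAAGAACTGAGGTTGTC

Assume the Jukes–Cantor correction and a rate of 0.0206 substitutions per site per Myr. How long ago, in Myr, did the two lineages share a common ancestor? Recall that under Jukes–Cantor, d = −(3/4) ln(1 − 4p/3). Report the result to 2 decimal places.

The sequences differ at 9 of 26 sites (2, 3, 4, 9, 12, 13, 14, 22, 25), so p = 9/26 ≈ 0.346154.
d = −(3/4) ln(1 − 4p/3) = −0.75 ln(1 − 0.461539) = −0.75 ln(0.538461)
  = −0.75 × (-0.619040) = 0.464280 substitutions/site.
Under a molecular clock d = 2μt, so t = d/(2μ) = 0.464280 / (2 × 0.0206) = 11.27 Myr.

11.27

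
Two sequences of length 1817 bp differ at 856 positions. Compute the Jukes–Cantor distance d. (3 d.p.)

0.742

p = 856/1817 ≈ 0.471106.
d = −(3/4) ln(1 − 4p/3) = −0.75 ln(1 − 0.628141) = −0.75 ln(0.371859)
  = −0.75 × (-0.989241) = 0.741931 substitutions/site.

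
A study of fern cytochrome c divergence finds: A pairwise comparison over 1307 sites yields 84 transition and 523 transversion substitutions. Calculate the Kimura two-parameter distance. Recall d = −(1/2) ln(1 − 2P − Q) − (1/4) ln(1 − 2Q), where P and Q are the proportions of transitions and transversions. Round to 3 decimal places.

0.779

P = 84/1307 ≈ 0.064269 and Q = 523/1307 ≈ 0.400153.
Under the Kimura two-parameter model, d = −½ ln(1 − 2P − Q) − ¼ ln(1 − 2Q).
1 − 2P − Q = 0.471309, giving −½ ln(0.471309) = 0.376121.
1 − 2Q = 0.199694, giving −¼ ln(0.199694) = 0.402742.
d = 0.376121 + 0.402742 = 0.778863.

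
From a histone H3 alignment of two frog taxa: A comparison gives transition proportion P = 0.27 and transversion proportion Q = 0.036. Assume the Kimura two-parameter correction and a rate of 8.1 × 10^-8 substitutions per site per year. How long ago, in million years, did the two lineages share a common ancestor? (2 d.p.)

Under the Kimura two-parameter model, d = −½ ln(1 − 2P − Q) − ¼ ln(1 − 2Q).
1 − 2P − Q = 0.424, giving −½ ln(0.424) = 0.429011.
1 − 2Q = 0.928, giving −¼ ln(0.928) = 0.018681.
d = 0.429011 + 0.018681 = 0.447692.
Under a molecular clock d = 2μt, so t = d/(2μ) = 0.447692 / (2 × 8.1 × 10^-8) = 2.76 million years.

2.76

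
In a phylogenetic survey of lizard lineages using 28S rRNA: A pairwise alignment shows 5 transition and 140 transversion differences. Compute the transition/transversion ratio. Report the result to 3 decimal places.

R = 5/140 = 0.035714… ≈ 0.036 (to 3 d.p.).

0.036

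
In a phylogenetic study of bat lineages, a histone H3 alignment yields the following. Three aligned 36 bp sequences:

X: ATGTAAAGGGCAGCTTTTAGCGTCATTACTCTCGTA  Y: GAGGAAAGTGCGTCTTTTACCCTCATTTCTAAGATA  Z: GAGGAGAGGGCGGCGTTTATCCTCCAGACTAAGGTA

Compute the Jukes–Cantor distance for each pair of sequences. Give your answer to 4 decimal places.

d(X,Y) = 0.4926, d(X,Z) = 0.5482, d(Y,Z) = 0.3470

X–Y: 13/36 sites differ → p ≈ 0.361111, d = −0.75 ln(1 − 0.481481) = 0.492584 ≈ 0.4926.
X–Z: 14/36 sites differ → p ≈ 0.388889, d = −0.75 ln(1 − 0.518519) = 0.548166 ≈ 0.5482.
Y–Z: 10/36 sites differ → p ≈ 0.277778, d = −0.75 ln(1 − 0.370371) = 0.346968 ≈ 0.3470.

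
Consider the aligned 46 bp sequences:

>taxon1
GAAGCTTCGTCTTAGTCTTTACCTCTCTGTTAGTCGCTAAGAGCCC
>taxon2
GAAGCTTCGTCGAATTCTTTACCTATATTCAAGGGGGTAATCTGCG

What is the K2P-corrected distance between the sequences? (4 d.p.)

0.4947

Of 46 sites, 1 differences are transitions and 15 are transversions, so P = 1/46 ≈ 0.021739 and Q = 15/46 ≈ 0.326087.
Under the Kimura two-parameter model, d = −½ ln(1 − 2P − Q) − ¼ ln(1 − 2Q).
1 − 2P − Q = 0.630435, giving −½ ln(0.630435) = 0.230673.
1 − 2Q = 0.347826, giving −¼ ln(0.347826) = 0.264013.
d = 0.230673 + 0.264013 = 0.494686.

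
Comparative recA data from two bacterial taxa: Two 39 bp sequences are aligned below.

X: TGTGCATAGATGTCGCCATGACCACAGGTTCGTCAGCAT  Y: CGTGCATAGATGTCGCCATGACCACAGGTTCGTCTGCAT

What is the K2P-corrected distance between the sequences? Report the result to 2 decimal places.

0.05

Of 39 sites, 1 differences are transitions and 1 are transversions, so P = 1/39 ≈ 0.025641 and Q = 1/39 ≈ 0.025641.
Under the Kimura two-parameter model, d = −½ ln(1 − 2P − Q) − ¼ ln(1 − 2Q).
1 − 2P − Q = 0.923077, giving −½ ln(0.923077) = 0.040021.
1 − 2Q = 0.948718, giving −¼ ln(0.948718) = 0.013161.
d = 0.040021 + 0.013161 = 0.053182.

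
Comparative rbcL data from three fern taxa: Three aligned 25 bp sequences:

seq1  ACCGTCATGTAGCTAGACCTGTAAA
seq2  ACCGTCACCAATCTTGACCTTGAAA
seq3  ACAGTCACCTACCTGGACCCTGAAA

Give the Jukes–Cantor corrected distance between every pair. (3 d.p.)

seq1–seq2: 7/25 sites differ → p = 0.28, d = −0.75 ln(1 − 0.373333) = 0.350505 ≈ 0.351.
seq1–seq3: 8/25 sites differ → p = 0.32, d = −0.75 ln(1 − 0.426667) = 0.417216 ≈ 0.417.
seq2–seq3: 5/25 sites differ → p = 0.2, d = −0.75 ln(1 − 0.266667) = 0.232617 ≈ 0.233.

d(seq1,seq2) = 0.351, d(seq1,seq3) = 0.417, d(seq2,seq3) = 0.233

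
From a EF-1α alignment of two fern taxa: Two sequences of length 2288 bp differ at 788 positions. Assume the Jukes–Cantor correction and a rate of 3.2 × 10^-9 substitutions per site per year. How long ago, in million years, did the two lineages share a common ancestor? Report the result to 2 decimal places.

72.04

p = 788/2288 ≈ 0.344406.
d = −(3/4) ln(1 − 4p/3) = −0.75 ln(1 − 0.459208) = −0.75 ln(0.540792)
  = −0.75 × (-0.614721) = 0.461041 substitutions/site.
Under a molecular clock d = 2μt, so t = d/(2μ) = 0.461041 / (2 × 3.2 × 10^-9) = 72.04 million years.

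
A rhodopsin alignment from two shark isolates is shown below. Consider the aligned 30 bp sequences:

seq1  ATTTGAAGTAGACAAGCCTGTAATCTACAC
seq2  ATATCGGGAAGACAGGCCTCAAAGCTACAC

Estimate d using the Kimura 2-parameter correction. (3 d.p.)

0.383

Of 30 sites, 3 differences are transitions and 6 are transversions, so P = 3/30 = 0.1 and Q = 6/30 = 0.2.
Under the Kimura two-parameter model, d = −½ ln(1 − 2P − Q) − ¼ ln(1 − 2Q).
1 − 2P − Q = 0.6, giving −½ ln(0.6) = 0.255413.
1 − 2Q = 0.6, giving −¼ ln(0.6) = 0.127706.
d = 0.255413 + 0.127706 = 0.383119.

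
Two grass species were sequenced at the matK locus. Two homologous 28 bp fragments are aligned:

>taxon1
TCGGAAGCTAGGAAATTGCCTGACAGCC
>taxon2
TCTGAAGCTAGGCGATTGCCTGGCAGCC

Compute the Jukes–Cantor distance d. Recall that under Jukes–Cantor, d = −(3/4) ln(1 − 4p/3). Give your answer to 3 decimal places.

The sequences differ at 4 of 28 sites (3, 13, 14, 23), so p = 4/28 ≈ 0.142857.
d = −(3/4) ln(1 − 4p/3) = −0.75 ln(1 − 0.190476) = −0.75 ln(0.809524)
  = −0.75 × (-0.211309) = 0.158482 substitutions/site.

0.158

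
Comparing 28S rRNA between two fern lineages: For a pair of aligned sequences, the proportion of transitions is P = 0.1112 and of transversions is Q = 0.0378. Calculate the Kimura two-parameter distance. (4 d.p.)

Under the Kimura two-parameter model, d = −½ ln(1 − 2P − Q) − ¼ ln(1 − 2Q).
1 − 2P − Q = 0.7398, giving −½ ln(0.7398) = 0.150688.
1 − 2Q = 0.9244, giving −¼ ln(0.9244) = 0.019653.
d = 0.150688 + 0.019653 = 0.170341.

0.1703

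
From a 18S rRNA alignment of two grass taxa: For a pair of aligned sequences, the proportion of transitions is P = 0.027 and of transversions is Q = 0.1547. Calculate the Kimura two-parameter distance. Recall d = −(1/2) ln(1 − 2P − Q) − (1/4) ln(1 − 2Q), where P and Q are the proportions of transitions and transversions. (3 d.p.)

Under the Kimura two-parameter model, d = −½ ln(1 − 2P − Q) − ¼ ln(1 − 2Q).
1 − 2P − Q = 0.7913, giving −½ ln(0.7913) = 0.117039.
1 − 2Q = 0.6906, giving −¼ ln(0.6906) = 0.092549.
d = 0.117039 + 0.092549 = 0.209588.

0.210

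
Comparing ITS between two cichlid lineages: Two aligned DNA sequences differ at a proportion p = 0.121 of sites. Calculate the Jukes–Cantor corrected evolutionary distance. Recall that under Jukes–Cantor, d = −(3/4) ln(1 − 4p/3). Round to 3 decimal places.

0.132

d = −(3/4) ln(1 − 4p/3) = −0.75 ln(1 − 0.161333) = −0.75 ln(0.838667)
  = −0.75 × (-0.175942) = 0.131957 substitutions/site.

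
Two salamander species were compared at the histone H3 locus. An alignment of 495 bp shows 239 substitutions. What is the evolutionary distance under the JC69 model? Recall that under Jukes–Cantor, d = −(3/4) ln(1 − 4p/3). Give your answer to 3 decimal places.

0.774

p = 239/495 ≈ 0.482828.
d = −(3/4) ln(1 − 4p/3) = −0.75 ln(1 − 0.643771) = −0.75 ln(0.356229)
  = −0.75 × (-1.032181) = 0.774136 substitutions/site.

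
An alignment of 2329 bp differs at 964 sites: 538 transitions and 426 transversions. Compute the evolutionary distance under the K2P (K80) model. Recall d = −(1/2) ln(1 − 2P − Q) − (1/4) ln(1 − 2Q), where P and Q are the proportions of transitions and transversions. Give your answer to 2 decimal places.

P = 538/2329 ≈ 0.231 and Q = 426/2329 ≈ 0.182911.
Under the Kimura two-parameter model, d = −½ ln(1 − 2P − Q) − ¼ ln(1 − 2Q).
1 − 2P − Q = 0.355089, giving −½ ln(0.355089) = 0.517693.
1 − 2Q = 0.634178, giving −¼ ln(0.634178) = 0.113856.
d = 0.517693 + 0.113856 = 0.631549.

0.63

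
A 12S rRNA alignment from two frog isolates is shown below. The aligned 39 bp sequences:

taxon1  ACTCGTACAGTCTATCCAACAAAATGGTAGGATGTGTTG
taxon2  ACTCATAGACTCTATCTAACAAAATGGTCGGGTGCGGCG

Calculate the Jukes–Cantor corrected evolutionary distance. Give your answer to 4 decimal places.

The sequences differ at 9 of 39 sites (5, 8, 10, 17, 29, 32, 35, 37, 38), so p = 9/39 ≈ 0.230769.
d = −(3/4) ln(1 − 4p/3) = −0.75 ln(1 − 0.307692) = −0.75 ln(0.692308)
  = −0.75 × (-0.367724) = 0.275793 substitutions/site.

0.2758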